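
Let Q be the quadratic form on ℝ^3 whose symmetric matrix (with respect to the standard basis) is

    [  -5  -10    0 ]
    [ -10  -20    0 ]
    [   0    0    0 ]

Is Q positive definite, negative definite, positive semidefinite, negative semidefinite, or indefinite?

Congruent diagonalization of A (simultaneous row and column reduction) yields pivots -5, 0, 0.
So there are 1 negative, 2 zero pivots.
Hence Q is negative semidefinite.

negative semidefinite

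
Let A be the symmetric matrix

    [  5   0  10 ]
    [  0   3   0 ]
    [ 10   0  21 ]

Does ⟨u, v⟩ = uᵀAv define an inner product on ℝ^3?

Leading principal minors: Δ_1 = 5, Δ_2 = 15, Δ_3 = 15.
All leading principal minors are positive, so by Sylvester's criterion Q is positive definite.
⟨·,·⟩ is an inner product exactly when A is positive definite.

yes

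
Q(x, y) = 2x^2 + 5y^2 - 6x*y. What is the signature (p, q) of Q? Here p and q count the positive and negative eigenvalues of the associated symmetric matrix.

(2, 0)

The symmetric matrix is A = [[2, -3], [-3, 5]].
An LDLᵀ factorisation of A has diagonal entries 2, 1/2.
So there are 2 positive pivots.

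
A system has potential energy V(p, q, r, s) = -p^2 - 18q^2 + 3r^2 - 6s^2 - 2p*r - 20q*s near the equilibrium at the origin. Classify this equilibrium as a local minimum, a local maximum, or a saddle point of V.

The Hessian at the origin is H = [[-2, 0, -2, 0], [0, -36, 0, -20], [-2, 0, 6, 0], [0, -20, 0, -12]].
Row-reducing H symmetrically gives the diagonal entries -2, -36, 8, -8/9.
Counting signs: 1 positive, 3 negative.
H is indefinite, so the origin is a saddle point.

saddle point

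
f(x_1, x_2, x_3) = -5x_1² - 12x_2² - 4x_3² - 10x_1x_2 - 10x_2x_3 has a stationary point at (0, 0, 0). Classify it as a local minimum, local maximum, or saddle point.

local maximum

The Hessian at the origin is H = [[-10, -10, 0], [-10, -24, -10], [0, -10, -8]].
Row-reducing H symmetrically gives the diagonal entries -10, -14, -6/7.
Counting signs: 3 negative.
H is negative definite, so the origin is a strict local maximum.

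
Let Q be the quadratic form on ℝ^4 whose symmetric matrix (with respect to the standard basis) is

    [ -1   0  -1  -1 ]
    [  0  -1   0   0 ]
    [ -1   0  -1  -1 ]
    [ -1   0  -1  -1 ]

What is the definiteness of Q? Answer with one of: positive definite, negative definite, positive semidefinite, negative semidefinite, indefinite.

negative semidefinite

Congruent diagonalization of A (simultaneous row and column reduction) yields pivots -1, -1, 0, 0.
So there are 2 negative, 2 zero pivots.
Hence Q is negative semidefinite.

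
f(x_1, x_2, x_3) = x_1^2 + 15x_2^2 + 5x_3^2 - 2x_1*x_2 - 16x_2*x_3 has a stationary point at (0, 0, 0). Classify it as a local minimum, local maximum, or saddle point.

The Hessian at the origin is H = [[2, -2, 0], [-2, 30, -16], [0, -16, 10]].
Row-reducing H symmetrically gives the diagonal entries 2, 28, 6/7.
Counting signs: 3 positive.
H is positive definite, so the origin is a strict local minimum.

local minimum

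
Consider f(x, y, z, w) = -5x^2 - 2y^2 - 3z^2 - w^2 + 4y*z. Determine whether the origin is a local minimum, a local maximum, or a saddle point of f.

local maximum

The Hessian at the origin is H = [[-10, 0, 0, 0], [0, -4, 4, 0], [0, 4, -6, 0], [0, 0, 0, -2]].
Applying the same elementary operations to the rows and columns of H produces a congruent diagonal matrix with entries -10, -4, -2, -2.
That gives 4 negative pivots.
H is negative definite, so the origin is a strict local maximum.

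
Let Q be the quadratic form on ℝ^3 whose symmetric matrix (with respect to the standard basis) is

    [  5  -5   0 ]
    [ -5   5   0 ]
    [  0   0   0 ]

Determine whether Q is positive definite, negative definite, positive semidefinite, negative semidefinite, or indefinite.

positive semidefinite

Symmetric row and column elimination reduces A to a congruent diagonal form with pivots 5, 0, 0.
So there are 1 positive, 2 zero pivots.
Hence Q is positive semidefinite.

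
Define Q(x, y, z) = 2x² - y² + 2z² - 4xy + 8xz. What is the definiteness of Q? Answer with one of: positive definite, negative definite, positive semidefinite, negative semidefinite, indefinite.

indefinite

The associated matrix is A = [[2, -2, 4], [-2, -1, 0], [4, 0, 2]].
An LDLᵀ factorisation of A has diagonal entries 2, -3, -2/3.
That gives 1 positive, 2 negative pivots.
Hence Q is indefinite.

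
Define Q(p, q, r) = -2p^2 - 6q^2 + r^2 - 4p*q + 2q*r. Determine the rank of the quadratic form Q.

The associated matrix is A = [[-2, -2, 0], [-2, -6, 1], [0, 1, 1]].
Applying the same elementary operations to the rows and columns of A produces a congruent diagonal matrix with entries -2, -4, 5/4.
So there are 1 positive, 2 negative pivots.
The rank is the number of nonzero pivots: 3.

3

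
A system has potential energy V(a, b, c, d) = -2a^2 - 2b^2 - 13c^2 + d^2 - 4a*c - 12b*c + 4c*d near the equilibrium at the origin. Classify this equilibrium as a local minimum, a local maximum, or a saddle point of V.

saddle point

The Hessian at the origin is H = [[-4, 0, -4, 0], [0, -4, -12, 0], [-4, -12, -26, 4], [0, 0, 4, 2]].
An LDLᵀ factorisation of H has diagonal entries -4, -4, 14, 6/7.
So there are 2 positive, 2 negative pivots.
H is indefinite, so the origin is a saddle point.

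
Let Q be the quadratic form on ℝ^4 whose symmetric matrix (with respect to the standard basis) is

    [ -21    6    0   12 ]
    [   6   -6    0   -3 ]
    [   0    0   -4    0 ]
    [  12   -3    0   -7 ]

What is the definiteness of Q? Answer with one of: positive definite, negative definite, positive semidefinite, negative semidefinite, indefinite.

Leading principal minors: Δ_1 = -21, Δ_2 = 90, Δ_3 = -360, Δ_4 = 36.
The signs alternate starting with Δ_1 < 0, so by Sylvester's criterion Q is negative definite.

negative definite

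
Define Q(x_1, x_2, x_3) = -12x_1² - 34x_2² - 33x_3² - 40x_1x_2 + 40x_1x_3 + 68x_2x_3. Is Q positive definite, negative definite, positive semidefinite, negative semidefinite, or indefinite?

Write A = [[-12, -20, 20], [-20, -34, 34], [20, 34, -33]].
An LDLᵀ factorisation of A has diagonal entries -12, -2/3, 1.
That gives 1 positive, 2 negative pivots.
Hence Q is indefinite.

indefinite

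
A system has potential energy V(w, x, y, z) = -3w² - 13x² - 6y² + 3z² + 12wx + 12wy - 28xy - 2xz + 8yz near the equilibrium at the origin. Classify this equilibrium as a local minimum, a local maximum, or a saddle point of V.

saddle point

The Hessian at the origin is H = [[-6, 12, 12, 0], [12, -26, -28, -2], [12, -28, -12, 8], [0, -2, 8, 6]].
Symmetric row and column elimination reduces H to a congruent diagonal form with pivots -6, -2, 20, 4/5.
That gives 2 positive, 2 negative pivots.
H is indefinite, so the origin is a saddle point.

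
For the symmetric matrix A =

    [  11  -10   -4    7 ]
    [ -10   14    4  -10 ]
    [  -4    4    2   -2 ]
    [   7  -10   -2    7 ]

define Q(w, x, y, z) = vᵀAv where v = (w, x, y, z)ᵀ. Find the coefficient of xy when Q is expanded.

The coefficient of xy is A[2,3] + A[3,2] = 2·4 = 8.

8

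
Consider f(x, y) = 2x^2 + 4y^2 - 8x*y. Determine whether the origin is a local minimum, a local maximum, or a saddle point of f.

saddle point

The Hessian at the origin is H = [[4, -8], [-8, 8]].
det H = 4·8 − (-8)² = -32 < 0, so H is indefinite.
Therefore the origin is a saddle point.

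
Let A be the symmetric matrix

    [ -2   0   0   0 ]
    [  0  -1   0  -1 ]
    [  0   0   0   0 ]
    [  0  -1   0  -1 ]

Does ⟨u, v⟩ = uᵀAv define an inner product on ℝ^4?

Row-reducing A symmetrically gives the diagonal entries -2, -1, 0, 0.
That gives 2 negative, 2 zero pivots.
Hence Q is negative semidefinite.
⟨·,·⟩ is an inner product exactly when A is positive definite.

no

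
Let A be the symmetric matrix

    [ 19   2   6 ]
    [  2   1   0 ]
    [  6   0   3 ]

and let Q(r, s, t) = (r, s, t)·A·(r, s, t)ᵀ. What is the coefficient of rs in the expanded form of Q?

4

The coefficient of rs is A[1,2] + A[2,1] = 2·2 = 4.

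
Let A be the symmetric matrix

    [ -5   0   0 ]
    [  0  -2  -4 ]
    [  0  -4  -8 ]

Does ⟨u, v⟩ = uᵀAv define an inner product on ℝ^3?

Symmetric row and column elimination reduces A to a congruent diagonal form with pivots -5, -2, 0.
Counting signs: 2 negative, 1 zero.
Hence Q is negative semidefinite.
⟨·,·⟩ is an inner product exactly when A is positive definite.

no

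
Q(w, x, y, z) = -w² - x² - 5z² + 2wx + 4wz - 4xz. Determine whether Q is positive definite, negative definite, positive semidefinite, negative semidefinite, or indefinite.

negative semidefinite

The symmetric matrix is A = [[-1, 1, 0, 2], [1, -1, 0, -2], [0, 0, 0, 0], [2, -2, 0, -5]].
Row-reducing A symmetrically gives the diagonal entries -1, 0, 0, -1.
That gives 2 negative, 2 zero pivots.
Hence Q is negative semidefinite.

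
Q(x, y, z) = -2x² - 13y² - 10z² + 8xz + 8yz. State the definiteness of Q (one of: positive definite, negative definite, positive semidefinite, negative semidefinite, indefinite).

negative definite

The symmetric matrix of Q is A = [[-2, 0, 4], [0, -13, 4], [4, 4, -10]].
Leading principal minors: Δ_1 = -2, Δ_2 = 26, Δ_3 = -20.
The signs alternate starting with Δ_1 < 0, so by Sylvester's criterion Q is negative definite.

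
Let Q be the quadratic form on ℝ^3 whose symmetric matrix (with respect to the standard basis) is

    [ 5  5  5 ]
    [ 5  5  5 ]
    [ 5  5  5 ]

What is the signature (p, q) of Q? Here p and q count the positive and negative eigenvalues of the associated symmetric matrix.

Symmetric row and column elimination reduces A to a congruent diagonal form with pivots 5, 0, 0.
So there are 1 positive, 2 zero pivots.

(1, 0)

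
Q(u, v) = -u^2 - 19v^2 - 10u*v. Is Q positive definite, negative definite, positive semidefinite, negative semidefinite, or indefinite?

indefinite

The symmetric matrix of Q is [[-1, -5], [-5, -19]].
For the 2×2 matrix [[-1, -5], [-5, -19]]: det = -1·-19 − (-5)² = -6, trace = -20.
det < 0 so the eigenvalues have opposite signs; the form is indefinite.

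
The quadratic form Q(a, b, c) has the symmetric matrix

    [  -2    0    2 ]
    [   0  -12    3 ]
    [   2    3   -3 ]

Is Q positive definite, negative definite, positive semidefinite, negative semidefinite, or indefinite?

Row-reducing A symmetrically gives the diagonal entries -2, -12, -1/4.
That gives 3 negative pivots.
Hence Q is negative definite.

negative definite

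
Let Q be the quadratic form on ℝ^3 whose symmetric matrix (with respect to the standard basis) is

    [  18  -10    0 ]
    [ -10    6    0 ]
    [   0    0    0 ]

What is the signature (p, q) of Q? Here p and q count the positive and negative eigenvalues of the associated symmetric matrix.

(2, 0)

Row-reducing A symmetrically gives the diagonal entries 18, 4/9, 0.
Counting signs: 2 positive, 1 zero.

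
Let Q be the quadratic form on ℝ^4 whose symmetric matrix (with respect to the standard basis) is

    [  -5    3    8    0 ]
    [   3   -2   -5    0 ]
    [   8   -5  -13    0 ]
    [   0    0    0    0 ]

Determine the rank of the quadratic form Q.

Applying the same elementary operations to the rows and columns of A produces a congruent diagonal matrix with entries -5, -1/5, 0, 0.
So there are 2 negative, 2 zero pivots.
The rank is the number of nonzero pivots: 2.

2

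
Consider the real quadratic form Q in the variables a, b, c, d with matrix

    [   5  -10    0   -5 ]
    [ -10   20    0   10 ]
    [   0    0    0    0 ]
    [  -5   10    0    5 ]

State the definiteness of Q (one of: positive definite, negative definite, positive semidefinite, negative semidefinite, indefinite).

Applying the same elementary operations to the rows and columns of A produces a congruent diagonal matrix with entries 5, 0, 0, 0.
Counting signs: 1 positive, 3 zero.
Hence Q is positive semidefinite.

positive semidefinite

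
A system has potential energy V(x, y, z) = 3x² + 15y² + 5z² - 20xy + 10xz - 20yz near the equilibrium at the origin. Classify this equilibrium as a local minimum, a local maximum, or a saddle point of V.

saddle point

The Hessian at the origin is H = [[6, -20, 10], [-20, 30, -20], [10, -20, 10]].
Row-reducing H symmetrically gives the diagonal entries 6, -110/3, -20/11.
Counting signs: 1 positive, 2 negative.
H is indefinite, so the origin is a saddle point.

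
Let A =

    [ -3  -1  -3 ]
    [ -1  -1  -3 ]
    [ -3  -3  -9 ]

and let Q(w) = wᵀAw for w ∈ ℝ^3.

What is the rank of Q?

2

Applying the same elementary operations to the rows and columns of A produces a congruent diagonal matrix with entries -3, -2/3, 0.
That gives 2 negative, 1 zero pivots.
The rank is the number of nonzero pivots: 2.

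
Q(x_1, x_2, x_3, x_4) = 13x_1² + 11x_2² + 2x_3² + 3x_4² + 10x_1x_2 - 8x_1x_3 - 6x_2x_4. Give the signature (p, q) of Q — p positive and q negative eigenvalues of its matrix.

(4, 0)

The associated matrix is A = [[13, 5, -4, 0], [5, 11, 0, -3], [-4, 0, 2, 0], [0, -3, 0, 3]].
Row-reducing A symmetrically gives the diagonal entries 13, 118/13, 30/59, 3/2.
Counting signs: 4 positive.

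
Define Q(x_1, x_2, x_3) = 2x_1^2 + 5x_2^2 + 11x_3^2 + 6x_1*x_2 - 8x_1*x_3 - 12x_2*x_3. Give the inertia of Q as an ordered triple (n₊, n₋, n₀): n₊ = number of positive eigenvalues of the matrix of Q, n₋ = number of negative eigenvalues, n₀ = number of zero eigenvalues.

(3, 0, 0)

The associated matrix is A = [[2, 3, -4], [3, 5, -6], [-4, -6, 11]].
Applying the same elementary operations to the rows and columns of A produces a congruent diagonal matrix with entries 2, 1/2, 3.
So there are 3 positive pivots.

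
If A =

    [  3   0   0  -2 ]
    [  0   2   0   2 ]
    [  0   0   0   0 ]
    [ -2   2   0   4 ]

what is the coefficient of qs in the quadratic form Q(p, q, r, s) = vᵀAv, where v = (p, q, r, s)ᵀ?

4

The coefficient of qs is A[2,4] + A[4,2] = 2·2 = 4.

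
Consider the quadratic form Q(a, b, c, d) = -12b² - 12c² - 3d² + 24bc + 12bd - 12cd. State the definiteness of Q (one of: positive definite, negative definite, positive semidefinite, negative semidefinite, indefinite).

The symmetric matrix is A = [[0, 0, 0, 0], [0, -12, 12, 6], [0, 12, -12, -6], [0, 6, -6, -3]].
Congruent diagonalization of A (simultaneous row and column reduction) yields pivots 0, -12, 0, 0.
That gives 1 negative, 3 zero pivots.
Hence Q is negative semidefinite.

negative semidefinite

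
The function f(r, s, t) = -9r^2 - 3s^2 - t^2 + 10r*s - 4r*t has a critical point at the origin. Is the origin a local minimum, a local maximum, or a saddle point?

The Hessian at the origin is H = [[-18, 10, -4], [10, -6, 0], [-4, 0, -2]].
Applying the same elementary operations to the rows and columns of H produces a congruent diagonal matrix with entries -18, -4/9, 10.
That gives 1 positive, 2 negative pivots.
H is indefinite, so the origin is a saddle point.

saddle point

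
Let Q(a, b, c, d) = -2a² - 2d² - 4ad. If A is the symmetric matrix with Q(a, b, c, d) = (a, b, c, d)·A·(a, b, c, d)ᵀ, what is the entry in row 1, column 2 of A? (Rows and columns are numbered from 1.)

The coefficient of a·b in Q is 0. For a symmetric A this equals A[1,2] + A[2,1] = 2·A[1,2].
So A[1,2] = 0/2 = 0.

0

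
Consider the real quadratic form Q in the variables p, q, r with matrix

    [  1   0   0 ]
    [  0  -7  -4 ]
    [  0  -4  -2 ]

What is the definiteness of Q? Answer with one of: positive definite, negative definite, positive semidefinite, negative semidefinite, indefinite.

indefinite

Symmetric row and column elimination reduces A to a congruent diagonal form with pivots 1, -7, 2/7.
Counting signs: 2 positive, 1 negative.
Hence Q is indefinite.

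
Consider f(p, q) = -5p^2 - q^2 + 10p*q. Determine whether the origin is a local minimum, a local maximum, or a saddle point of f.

The Hessian at the origin is H = [[-10, 10], [10, -2]].
det H = -10·-2 − (10)² = -80 < 0, so H is indefinite.
Therefore the origin is a saddle point.

saddle point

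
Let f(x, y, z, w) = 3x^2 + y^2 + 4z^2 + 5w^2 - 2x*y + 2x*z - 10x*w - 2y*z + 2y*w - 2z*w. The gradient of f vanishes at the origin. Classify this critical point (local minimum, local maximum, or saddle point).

saddle point

The Hessian at the origin is H = [[6, -2, 2, -10], [-2, 2, -2, 2], [2, -2, 8, -2], [-10, 2, -2, 10]].
An LDLᵀ factorisation of H has diagonal entries 6, 4/3, 6, -8.
That gives 3 positive, 1 negative pivots.
H is indefinite, so the origin is a saddle point.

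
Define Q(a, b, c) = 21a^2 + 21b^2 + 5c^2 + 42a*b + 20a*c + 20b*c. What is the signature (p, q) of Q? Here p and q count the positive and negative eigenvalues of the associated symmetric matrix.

(2, 0)

The symmetric matrix is A = [[21, 21, 10], [21, 21, 10], [10, 10, 5]].
Row-reducing A symmetrically gives the diagonal entries 21, 0, 5/21.
That gives 2 positive, 1 zero pivots.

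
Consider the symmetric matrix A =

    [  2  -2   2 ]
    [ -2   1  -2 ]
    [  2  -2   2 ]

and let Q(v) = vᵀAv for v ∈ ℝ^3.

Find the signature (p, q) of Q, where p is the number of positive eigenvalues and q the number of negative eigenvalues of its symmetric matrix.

Row-reducing A symmetrically gives the diagonal entries 2, -1, 0.
So there are 1 positive, 1 negative, 1 zero pivots.

(1, 1)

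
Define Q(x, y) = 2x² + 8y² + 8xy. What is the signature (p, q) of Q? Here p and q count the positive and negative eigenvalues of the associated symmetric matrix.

Write A = [[2, 4], [4, 8]].
Row-reducing A symmetrically gives the diagonal entries 2, 0.
Counting signs: 1 positive, 1 zero.

(1, 0)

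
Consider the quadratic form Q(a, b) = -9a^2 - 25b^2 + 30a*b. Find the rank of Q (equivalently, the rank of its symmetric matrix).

The associated matrix is A = [[-9, 15], [15, -25]].
Symmetric row and column elimination reduces A to a congruent diagonal form with pivots -9, 0.
So there are 1 negative, 1 zero pivots.
The rank is the number of nonzero pivots: 1.

1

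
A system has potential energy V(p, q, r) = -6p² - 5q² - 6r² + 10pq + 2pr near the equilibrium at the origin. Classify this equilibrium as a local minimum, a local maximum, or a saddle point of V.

The Hessian at the origin is H = [[-12, 10, 2], [10, -10, 0], [2, 0, -12]].
Symmetric row and column elimination reduces H to a congruent diagonal form with pivots -12, -5/3, -10.
So there are 3 negative pivots.
H is negative definite, so the origin is a strict local maximum.

local maximum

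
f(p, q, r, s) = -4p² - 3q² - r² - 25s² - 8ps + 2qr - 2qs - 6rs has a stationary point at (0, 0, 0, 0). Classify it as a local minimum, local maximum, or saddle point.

local maximum

The Hessian at the origin is H = [[-8, 0, 0, -8], [0, -6, 2, -2], [0, 2, -2, -6], [-8, -2, -6, -50]].
Symmetric row and column elimination reduces H to a congruent diagonal form with pivots -8, -6, -4/3, -8.
Counting signs: 4 negative.
H is negative definite, so the origin is a strict local maximum.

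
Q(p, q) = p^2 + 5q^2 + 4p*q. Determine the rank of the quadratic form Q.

2

Write A = [[1, 2], [2, 5]].
Applying the same elementary operations to the rows and columns of A produces a congruent diagonal matrix with entries 1, 1.
So there are 2 positive pivots.
The rank is the number of nonzero pivots: 2.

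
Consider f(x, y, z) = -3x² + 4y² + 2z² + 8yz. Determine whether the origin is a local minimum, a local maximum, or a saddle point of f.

saddle point

The Hessian at the origin is H = [[-6, 0, 0], [0, 8, 8], [0, 8, 4]].
Congruent diagonalization of H (simultaneous row and column reduction) yields pivots -6, 8, -4.
So there are 1 positive, 2 negative pivots.
H is indefinite, so the origin is a saddle point.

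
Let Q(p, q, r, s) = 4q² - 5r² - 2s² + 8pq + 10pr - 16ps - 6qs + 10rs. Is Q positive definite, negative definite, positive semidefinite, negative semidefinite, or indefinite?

The symmetric matrix is A = [[0, 4, 5, -8], [4, 4, 0, -3], [5, 0, -5, 5], [-8, -3, 5, -2]].
A is congruent to a diagonal matrix with 3 positive, 1 negative and 0 zero entries, so Q is indefinite.

indefinite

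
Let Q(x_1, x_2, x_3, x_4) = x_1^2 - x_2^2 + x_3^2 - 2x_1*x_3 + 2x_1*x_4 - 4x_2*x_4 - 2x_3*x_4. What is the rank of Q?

The symmetric matrix is A = [[1, 0, -1, 1], [0, -1, 0, -2], [-1, 0, 1, -1], [1, -2, -1, 0]].
Congruent diagonalization of A (simultaneous row and column reduction) yields pivots 1, -1, 0, 3.
Counting signs: 2 positive, 1 negative, 1 zero.
The rank is the number of nonzero pivots: 3.

3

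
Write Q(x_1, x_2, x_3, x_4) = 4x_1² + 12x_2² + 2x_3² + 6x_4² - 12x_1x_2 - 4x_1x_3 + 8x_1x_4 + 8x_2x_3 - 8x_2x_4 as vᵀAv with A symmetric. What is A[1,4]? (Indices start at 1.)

The coefficient of x_1·x_4 in Q is 8. For a symmetric A this equals A[1,4] + A[4,1] = 2·A[1,4].
So A[1,4] = 8/2 = 4.

4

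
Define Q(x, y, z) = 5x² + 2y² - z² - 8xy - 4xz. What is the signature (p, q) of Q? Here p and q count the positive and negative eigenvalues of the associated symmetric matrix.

(2, 1)

The associated matrix is A = [[5, -4, -2], [-4, 2, 0], [-2, 0, -1]].
Applying the same elementary operations to the rows and columns of A produces a congruent diagonal matrix with entries 5, -6/5, 1/3.
Counting signs: 2 positive, 1 negative.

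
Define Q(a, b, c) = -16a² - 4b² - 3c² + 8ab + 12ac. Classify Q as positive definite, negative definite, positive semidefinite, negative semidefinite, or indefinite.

Write A = [[-16, 4, 6], [4, -4, 0], [6, 0, -3]].
Symmetric row and column elimination reduces A to a congruent diagonal form with pivots -16, -3, 0.
Counting signs: 2 negative, 1 zero.
Hence Q is negative semidefinite.

negative semidefinite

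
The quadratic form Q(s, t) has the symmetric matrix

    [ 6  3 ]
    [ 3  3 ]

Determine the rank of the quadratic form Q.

2

Applying the same elementary operations to the rows and columns of A produces a congruent diagonal matrix with entries 6, 3/2.
So there are 2 positive pivots.
The rank is the number of nonzero pivots: 2.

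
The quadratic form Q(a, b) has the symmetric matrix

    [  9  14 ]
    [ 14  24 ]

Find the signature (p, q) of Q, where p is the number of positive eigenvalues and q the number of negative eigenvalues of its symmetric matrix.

(2, 0)

Symmetric row and column elimination reduces A to a congruent diagonal form with pivots 9, 20/9.
So there are 2 positive pivots.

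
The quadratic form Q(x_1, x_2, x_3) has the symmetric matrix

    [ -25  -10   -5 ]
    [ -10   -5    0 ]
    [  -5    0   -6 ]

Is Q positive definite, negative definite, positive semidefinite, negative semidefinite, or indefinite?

Leading principal minors: Δ_1 = -25, Δ_2 = 25, Δ_3 = -25.
The signs alternate starting with Δ_1 < 0, so by Sylvester's criterion Q is negative definite.

negative definite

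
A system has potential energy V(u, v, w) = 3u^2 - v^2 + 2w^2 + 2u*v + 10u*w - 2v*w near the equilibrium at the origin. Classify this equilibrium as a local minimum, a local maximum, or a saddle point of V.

The Hessian at the origin is H = [[6, 2, 10], [2, -2, -2], [10, -2, 4]].
Symmetric row and column elimination reduces H to a congruent diagonal form with pivots 6, -8/3, -2.
That gives 1 positive, 2 negative pivots.
H is indefinite, so the origin is a saddle point.

saddle point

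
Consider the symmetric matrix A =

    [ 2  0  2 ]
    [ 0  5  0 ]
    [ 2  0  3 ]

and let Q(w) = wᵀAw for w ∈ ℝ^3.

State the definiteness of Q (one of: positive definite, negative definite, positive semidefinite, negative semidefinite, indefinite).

Leading principal minors: Δ_1 = 2, Δ_2 = 10, Δ_3 = 10.
All leading principal minors are positive, so by Sylvester's criterion Q is positive definite.

positive definite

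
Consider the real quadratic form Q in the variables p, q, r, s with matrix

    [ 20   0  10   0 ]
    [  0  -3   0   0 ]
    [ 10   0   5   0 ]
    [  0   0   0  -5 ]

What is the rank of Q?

Symmetric row and column elimination reduces A to a congruent diagonal form with pivots 20, -3, 0, -5.
That gives 1 positive, 2 negative, 1 zero pivots.
The rank is the number of nonzero pivots: 3.

3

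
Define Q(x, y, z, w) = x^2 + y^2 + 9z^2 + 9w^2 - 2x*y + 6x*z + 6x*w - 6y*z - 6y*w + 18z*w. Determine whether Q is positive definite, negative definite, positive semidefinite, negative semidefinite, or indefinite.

positive semidefinite

Write A = [[1, -1, 3, 3], [-1, 1, -3, -3], [3, -3, 9, 9], [3, -3, 9, 9]].
Symmetric row and column elimination reduces A to a congruent diagonal form with pivots 1, 0, 0, 0.
So there are 1 positive, 3 zero pivots.
Hence Q is positive semidefinite.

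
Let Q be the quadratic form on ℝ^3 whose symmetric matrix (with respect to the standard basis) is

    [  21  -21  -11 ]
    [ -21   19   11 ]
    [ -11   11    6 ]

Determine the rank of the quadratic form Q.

Congruent diagonalization of A (simultaneous row and column reduction) yields pivots 21, -2, 5/21.
Counting signs: 2 positive, 1 negative.
The rank is the number of nonzero pivots: 3.

3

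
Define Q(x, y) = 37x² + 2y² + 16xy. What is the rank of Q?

2

The associated matrix is A = [[37, 8], [8, 2]].
Applying the same elementary operations to the rows and columns of A produces a congruent diagonal matrix with entries 37, 10/37.
Counting signs: 2 positive.
The rank is the number of nonzero pivots: 2.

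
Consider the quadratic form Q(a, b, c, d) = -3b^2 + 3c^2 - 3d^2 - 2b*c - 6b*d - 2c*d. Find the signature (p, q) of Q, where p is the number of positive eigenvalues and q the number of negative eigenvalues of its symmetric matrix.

(1, 1)

The symmetric matrix is A = [[0, 0, 0, 0], [0, -3, -1, -3], [0, -1, 3, -1], [0, -3, -1, -3]].
Row-reducing A symmetrically gives the diagonal entries 0, -3, 10/3, 0.
So there are 1 positive, 1 negative, 2 zero pivots.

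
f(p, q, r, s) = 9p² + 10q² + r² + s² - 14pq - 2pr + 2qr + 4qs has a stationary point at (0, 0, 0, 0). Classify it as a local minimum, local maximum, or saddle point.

local minimum

The Hessian at the origin is H = [[18, -14, -2, 0], [-14, 20, 2, 4], [-2, 2, 2, 0], [0, 4, 0, 2]].
Applying the same elementary operations to the rows and columns of H produces a congruent diagonal matrix with entries 18, 82/9, 72/41, 2/9.
Counting signs: 4 positive.
H is positive definite, so the origin is a strict local minimum.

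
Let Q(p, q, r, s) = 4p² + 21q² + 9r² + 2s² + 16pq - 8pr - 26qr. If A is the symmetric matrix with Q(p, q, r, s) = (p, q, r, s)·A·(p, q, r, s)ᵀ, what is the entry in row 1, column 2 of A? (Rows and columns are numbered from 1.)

The coefficient of p·q in Q is 16. For a symmetric A this equals A[1,2] + A[2,1] = 2·A[1,2].
So A[1,2] = 16/2 = 8.

8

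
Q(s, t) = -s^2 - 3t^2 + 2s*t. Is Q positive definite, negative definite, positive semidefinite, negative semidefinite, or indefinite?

negative definite

The symmetric matrix is A = [[-1, 1], [1, -3]].
Congruent diagonalization of A (simultaneous row and column reduction) yields pivots -1, -2.
That gives 2 negative pivots.
Hence Q is negative definite.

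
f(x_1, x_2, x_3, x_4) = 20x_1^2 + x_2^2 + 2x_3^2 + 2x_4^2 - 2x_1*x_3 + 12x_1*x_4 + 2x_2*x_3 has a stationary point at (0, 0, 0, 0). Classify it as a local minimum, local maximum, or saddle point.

local minimum

The Hessian at the origin is H = [[40, 0, -2, 12], [0, 2, 2, 0], [-2, 2, 4, 0], [12, 0, 0, 4]].
Congruent diagonalization of H (simultaneous row and column reduction) yields pivots 40, 2, 19/10, 4/19.
Counting signs: 4 positive.
H is positive definite, so the origin is a strict local minimum.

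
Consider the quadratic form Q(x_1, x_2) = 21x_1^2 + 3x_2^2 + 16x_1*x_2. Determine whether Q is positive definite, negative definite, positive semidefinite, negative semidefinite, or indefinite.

Write A = [[21, 8], [8, 3]].
Row-reducing A symmetrically gives the diagonal entries 21, -1/21.
Counting signs: 1 positive, 1 negative.
Hence Q is indefinite.

indefinite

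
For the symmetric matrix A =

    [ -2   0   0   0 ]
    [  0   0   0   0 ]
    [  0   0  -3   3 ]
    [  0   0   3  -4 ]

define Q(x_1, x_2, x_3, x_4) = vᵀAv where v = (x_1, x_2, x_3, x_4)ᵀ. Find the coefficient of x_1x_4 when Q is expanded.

The coefficient of x_1x_4 is A[1,4] + A[4,1] = 2·0 = 0.

0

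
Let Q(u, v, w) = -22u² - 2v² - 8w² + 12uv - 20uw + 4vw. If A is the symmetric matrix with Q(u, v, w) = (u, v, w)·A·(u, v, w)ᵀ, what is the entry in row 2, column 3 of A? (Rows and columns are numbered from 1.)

The coefficient of v·w in Q is 4. For a symmetric A this equals A[2,3] + A[3,2] = 2·A[2,3].
So A[2,3] = 4/2 = 2.

2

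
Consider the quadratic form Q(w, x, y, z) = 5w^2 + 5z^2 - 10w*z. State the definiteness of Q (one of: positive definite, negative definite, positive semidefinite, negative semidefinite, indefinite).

Write A = [[5, 0, 0, -5], [0, 0, 0, 0], [0, 0, 0, 0], [-5, 0, 0, 5]].
Symmetric row and column elimination reduces A to a congruent diagonal form with pivots 5, 0, 0, 0.
Counting signs: 1 positive, 3 zero.
Hence Q is positive semidefinite.

positive semidefinite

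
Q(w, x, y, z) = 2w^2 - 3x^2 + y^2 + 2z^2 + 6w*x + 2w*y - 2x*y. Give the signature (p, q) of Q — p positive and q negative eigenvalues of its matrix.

Write A = [[2, 3, 1, 0], [3, -3, -1, 0], [1, -1, 1, 0], [0, 0, 0, 2]].
Congruent diagonalization of A (simultaneous row and column reduction) yields pivots 2, -15/2, 4/3, 2.
So there are 3 positive, 1 negative pivots.

(3, 1)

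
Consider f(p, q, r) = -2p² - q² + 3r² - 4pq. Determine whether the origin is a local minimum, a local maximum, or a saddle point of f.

saddle point

The Hessian at the origin is H = [[-4, -4, 0], [-4, -2, 0], [0, 0, 6]].
Symmetric row and column elimination reduces H to a congruent diagonal form with pivots -4, 2, 6.
Counting signs: 2 positive, 1 negative.
H is indefinite, so the origin is a saddle point.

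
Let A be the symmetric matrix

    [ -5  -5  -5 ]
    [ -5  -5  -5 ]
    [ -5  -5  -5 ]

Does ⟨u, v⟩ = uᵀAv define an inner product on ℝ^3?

Symmetric row and column elimination reduces A to a congruent diagonal form with pivots -5, 0, 0.
Counting signs: 1 negative, 2 zero.
Hence Q is negative semidefinite.
⟨·,·⟩ is an inner product exactly when A is positive definite.

no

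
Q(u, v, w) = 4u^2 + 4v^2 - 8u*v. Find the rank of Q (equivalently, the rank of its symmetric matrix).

The associated matrix is A = [[4, -4, 0], [-4, 4, 0], [0, 0, 0]].
Applying the same elementary operations to the rows and columns of A produces a congruent diagonal matrix with entries 4, 0, 0.
Counting signs: 1 positive, 2 zero.
The rank is the number of nonzero pivots: 1.

1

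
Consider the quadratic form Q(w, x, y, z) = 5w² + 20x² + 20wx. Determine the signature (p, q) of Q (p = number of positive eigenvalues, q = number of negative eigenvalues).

(1, 0)

The associated matrix is A = [[5, 10, 0, 0], [10, 20, 0, 0], [0, 0, 0, 0], [0, 0, 0, 0]].
Row-reducing A symmetrically gives the diagonal entries 5, 0, 0, 0.
Counting signs: 1 positive, 3 zero.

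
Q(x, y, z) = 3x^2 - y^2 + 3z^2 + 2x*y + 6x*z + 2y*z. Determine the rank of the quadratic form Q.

The associated matrix is A = [[3, 1, 3], [1, -1, 1], [3, 1, 3]].
Congruent diagonalization of A (simultaneous row and column reduction) yields pivots 3, -4/3, 0.
Counting signs: 1 positive, 1 negative, 1 zero.
The rank is the number of nonzero pivots: 2.

2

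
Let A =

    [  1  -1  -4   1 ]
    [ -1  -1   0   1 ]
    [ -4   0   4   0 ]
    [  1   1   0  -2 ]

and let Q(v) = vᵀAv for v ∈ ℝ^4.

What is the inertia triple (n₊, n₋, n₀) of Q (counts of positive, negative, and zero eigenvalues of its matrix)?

(1, 3, 0)

Row-reducing A symmetrically gives the diagonal entries 1, -2, -4, -1.
So there are 1 positive, 3 negative pivots.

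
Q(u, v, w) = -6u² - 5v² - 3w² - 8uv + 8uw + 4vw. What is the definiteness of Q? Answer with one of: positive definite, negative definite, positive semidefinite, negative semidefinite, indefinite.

The symmetric matrix of Q is A = [[-6, -4, 4], [-4, -5, 2], [4, 2, -3]].
Leading principal minors: Δ_1 = -6, Δ_2 = 14, Δ_3 = -2.
The signs alternate starting with Δ_1 < 0, so by Sylvester's criterion Q is negative definite.

negative definite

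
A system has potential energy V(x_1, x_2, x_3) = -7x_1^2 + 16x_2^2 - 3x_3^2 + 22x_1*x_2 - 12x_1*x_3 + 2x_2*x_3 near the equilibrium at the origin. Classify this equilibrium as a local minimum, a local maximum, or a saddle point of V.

saddle point

The Hessian at the origin is H = [[-14, 22, -12], [22, 32, 2], [-12, 2, -6]].
Applying the same elementary operations to the rows and columns of H produces a congruent diagonal matrix with entries -14, 466/7, 4/233.
So there are 2 positive, 1 negative pivots.
H is indefinite, so the origin is a saddle point.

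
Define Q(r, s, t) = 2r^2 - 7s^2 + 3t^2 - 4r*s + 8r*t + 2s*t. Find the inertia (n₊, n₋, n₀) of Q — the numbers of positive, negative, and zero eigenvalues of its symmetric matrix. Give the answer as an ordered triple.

Write A = [[2, -2, 4], [-2, -7, 1], [4, 1, 3]].
An LDLᵀ factorisation of A has diagonal entries 2, -9, -20/9.
So there are 1 positive, 2 negative pivots.

(1, 2, 0)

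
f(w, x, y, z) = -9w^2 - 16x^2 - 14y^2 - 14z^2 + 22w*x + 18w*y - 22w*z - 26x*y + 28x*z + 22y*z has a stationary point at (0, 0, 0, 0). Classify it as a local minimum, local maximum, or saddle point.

The Hessian at the origin is H = [[-18, 22, 18, -22], [22, -32, -26, 28], [18, -26, -28, 22], [-22, 28, 22, -28]].
Congruent diagonalization of H (simultaneous row and column reduction) yields pivots -18, -46/9, -158/23, -60/79.
So there are 4 negative pivots.
H is negative definite, so the origin is a strict local maximum.

local maximum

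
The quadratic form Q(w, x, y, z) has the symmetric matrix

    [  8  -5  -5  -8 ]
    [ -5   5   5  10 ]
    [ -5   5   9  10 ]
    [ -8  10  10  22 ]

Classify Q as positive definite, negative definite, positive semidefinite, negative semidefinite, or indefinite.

Leading principal minors: Δ_1 = 8, Δ_2 = 15, Δ_3 = 60, Δ_4 = 40.
All leading principal minors are positive, so by Sylvester's criterion Q is positive definite.

positive definite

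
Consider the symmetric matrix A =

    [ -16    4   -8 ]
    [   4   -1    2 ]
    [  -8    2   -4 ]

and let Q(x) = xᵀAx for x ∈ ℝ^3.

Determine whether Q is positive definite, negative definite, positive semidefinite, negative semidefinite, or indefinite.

Symmetric row and column elimination reduces A to a congruent diagonal form with pivots -16, 0, 0.
So there are 1 negative, 2 zero pivots.
Hence Q is negative semidefinite.

negative semidefinite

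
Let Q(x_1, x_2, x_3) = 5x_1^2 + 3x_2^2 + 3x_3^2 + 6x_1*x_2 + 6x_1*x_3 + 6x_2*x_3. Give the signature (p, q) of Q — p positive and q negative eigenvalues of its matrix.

The associated matrix is A = [[5, 3, 3], [3, 3, 3], [3, 3, 3]].
Congruent diagonalization of A (simultaneous row and column reduction) yields pivots 5, 6/5, 0.
So there are 2 positive, 1 zero pivots.

(2, 0)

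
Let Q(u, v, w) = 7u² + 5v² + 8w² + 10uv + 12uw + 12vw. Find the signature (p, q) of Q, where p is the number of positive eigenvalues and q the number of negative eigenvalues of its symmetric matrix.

The symmetric matrix is A = [[7, 5, 6], [5, 5, 6], [6, 6, 8]].
Symmetric row and column elimination reduces A to a congruent diagonal form with pivots 7, 10/7, 4/5.
That gives 3 positive pivots.

(3, 0)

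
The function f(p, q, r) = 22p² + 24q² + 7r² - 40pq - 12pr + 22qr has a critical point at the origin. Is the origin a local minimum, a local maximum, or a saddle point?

The Hessian at the origin is H = [[44, -40, -12], [-40, 48, 22], [-12, 22, 14]].
Symmetric row and column elimination reduces H to a congruent diagonal form with pivots 44, 128/11, 5/32.
That gives 3 positive pivots.
H is positive definite, so the origin is a strict local minimum.

local minimum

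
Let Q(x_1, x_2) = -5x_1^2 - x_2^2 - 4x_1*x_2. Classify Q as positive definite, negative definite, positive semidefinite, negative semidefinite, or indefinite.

negative definite

Write A = [[-5, -2], [-2, -1]].
Congruent diagonalization of A (simultaneous row and column reduction) yields pivots -5, -1/5.
Counting signs: 2 negative.
Hence Q is negative definite.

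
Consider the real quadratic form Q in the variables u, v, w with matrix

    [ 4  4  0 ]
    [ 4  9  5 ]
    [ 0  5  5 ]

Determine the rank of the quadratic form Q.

2

Symmetric row and column elimination reduces A to a congruent diagonal form with pivots 4, 5, 0.
Counting signs: 2 positive, 1 zero.
The rank is the number of nonzero pivots: 2.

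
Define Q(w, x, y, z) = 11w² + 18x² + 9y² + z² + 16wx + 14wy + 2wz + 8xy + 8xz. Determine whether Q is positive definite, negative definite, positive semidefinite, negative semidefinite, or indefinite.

positive definite

Write A = [[11, 8, 7, 1], [8, 18, 4, 4], [7, 4, 9, 0], [1, 4, 0, 1]].
An LDLᵀ factorisation of A has diagonal entries 11, 134/11, 298/67, 1/298.
So there are 4 positive pivots.
Hence Q is positive definite.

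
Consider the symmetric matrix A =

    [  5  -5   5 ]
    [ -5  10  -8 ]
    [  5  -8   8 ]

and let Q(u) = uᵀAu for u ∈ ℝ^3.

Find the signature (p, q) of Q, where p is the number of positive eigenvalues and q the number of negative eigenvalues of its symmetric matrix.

(3, 0)

Symmetric row and column elimination reduces A to a congruent diagonal form with pivots 5, 5, 6/5.
Counting signs: 3 positive.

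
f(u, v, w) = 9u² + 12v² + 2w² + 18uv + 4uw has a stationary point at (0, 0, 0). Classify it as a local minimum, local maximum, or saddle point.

local minimum

The Hessian at the origin is H = [[18, 18, 4], [18, 24, 0], [4, 0, 4]].
Symmetric row and column elimination reduces H to a congruent diagonal form with pivots 18, 6, 4/9.
Counting signs: 3 positive.
H is positive definite, so the origin is a strict local minimum.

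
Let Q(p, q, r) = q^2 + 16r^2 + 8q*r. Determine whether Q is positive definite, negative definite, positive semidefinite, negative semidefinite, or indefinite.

The symmetric matrix is A = [[0, 0, 0], [0, 1, 4], [0, 4, 16]].
Applying the same elementary operations to the rows and columns of A produces a congruent diagonal matrix with entries 0, 1, 0.
That gives 1 positive, 2 zero pivots.
Hence Q is positive semidefinite.

positive semidefinite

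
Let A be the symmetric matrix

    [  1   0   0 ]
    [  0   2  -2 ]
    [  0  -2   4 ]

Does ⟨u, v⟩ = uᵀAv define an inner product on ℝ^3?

Leading principal minors: Δ_1 = 1, Δ_2 = 2, Δ_3 = 4.
All leading principal minors are positive, so by Sylvester's criterion Q is positive definite.
⟨·,·⟩ is an inner product exactly when A is positive definite.

yes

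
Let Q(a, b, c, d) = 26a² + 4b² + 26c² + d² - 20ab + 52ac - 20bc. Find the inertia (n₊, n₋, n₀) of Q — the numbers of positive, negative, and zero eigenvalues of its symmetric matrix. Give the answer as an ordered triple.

Write A = [[26, -10, 26, 0], [-10, 4, -10, 0], [26, -10, 26, 0], [0, 0, 0, 1]].
Applying the same elementary operations to the rows and columns of A produces a congruent diagonal matrix with entries 26, 2/13, 0, 1.
That gives 3 positive, 1 zero pivots.

(3, 0, 1)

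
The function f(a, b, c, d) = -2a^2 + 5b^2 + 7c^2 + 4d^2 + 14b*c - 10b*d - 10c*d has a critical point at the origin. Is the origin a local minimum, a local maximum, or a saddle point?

The Hessian at the origin is H = [[-4, 0, 0, 0], [0, 10, 14, -10], [0, 14, 14, -10], [0, -10, -10, 8]].
Congruent diagonalization of H (simultaneous row and column reduction) yields pivots -4, 10, -28/5, 6/7.
That gives 2 positive, 2 negative pivots.
H is indefinite, so the origin is a saddle point.

saddle point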